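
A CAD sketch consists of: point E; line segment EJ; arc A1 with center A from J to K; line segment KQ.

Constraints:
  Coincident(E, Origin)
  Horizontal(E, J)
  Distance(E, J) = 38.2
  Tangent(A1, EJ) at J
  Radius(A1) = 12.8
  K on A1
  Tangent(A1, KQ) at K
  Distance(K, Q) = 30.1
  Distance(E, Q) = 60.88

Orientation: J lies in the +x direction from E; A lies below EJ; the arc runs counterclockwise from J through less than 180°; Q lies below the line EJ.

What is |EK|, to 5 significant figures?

32.650

E is at the origin; EJ is horizontal with |EJ| = 38.2 and J on the +x side, so J = (38.200, 0.0000). The tangent condition forces AJ to be normal to EJ, so A = J + (0, -12.8) = (38.200, -12.800). Since AK ⟂ KQ (tangency), |AQ| = √(12.8² + 30.1²) = 32.709 regardless of where K sits on A1. So Q lies on both circle(E, 60.88) and circle(A, 32.709); the below-EJ intersection is Q = (40.533, -45.425). K is the foot of the tangent from Q: K = (26.808, -18.636).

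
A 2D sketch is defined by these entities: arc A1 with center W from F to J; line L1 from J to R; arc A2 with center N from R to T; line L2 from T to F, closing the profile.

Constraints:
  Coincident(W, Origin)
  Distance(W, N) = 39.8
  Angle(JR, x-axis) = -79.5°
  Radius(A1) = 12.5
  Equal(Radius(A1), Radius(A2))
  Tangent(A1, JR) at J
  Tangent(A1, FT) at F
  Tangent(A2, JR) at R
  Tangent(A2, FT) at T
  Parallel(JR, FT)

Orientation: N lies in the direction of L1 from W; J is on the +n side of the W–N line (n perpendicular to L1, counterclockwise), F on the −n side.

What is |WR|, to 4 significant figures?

41.72

The slot axis is L1's direction at -79.5°, so u = (cos -79.5°, sin -79.5°) = (0.1822, -0.9833) and n = (−sin -79.5°, cos -79.5°) = (0.9833, 0.1822). W is at the origin and N lies 39.8 along u from W, so N = 39.8·u = (7.253, -39.13). Tangency of A1 to both parallel lines with radius 12.5 puts J and F at W ± 12.5·n: J = (12.29, 2.278), F = (-12.29, -2.278). Equal radii place R and T the same way about N: R = N + 12.5·n = (19.54, -36.86), T = N − 12.5·n = (-5.038, -41.41). Then |WR| = |R − W| = 41.72.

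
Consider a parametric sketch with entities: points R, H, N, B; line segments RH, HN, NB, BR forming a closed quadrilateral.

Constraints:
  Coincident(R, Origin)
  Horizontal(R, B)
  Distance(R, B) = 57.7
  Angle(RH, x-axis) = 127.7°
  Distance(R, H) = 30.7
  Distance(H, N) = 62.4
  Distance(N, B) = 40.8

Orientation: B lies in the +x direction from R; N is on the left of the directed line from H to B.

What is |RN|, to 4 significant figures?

56.58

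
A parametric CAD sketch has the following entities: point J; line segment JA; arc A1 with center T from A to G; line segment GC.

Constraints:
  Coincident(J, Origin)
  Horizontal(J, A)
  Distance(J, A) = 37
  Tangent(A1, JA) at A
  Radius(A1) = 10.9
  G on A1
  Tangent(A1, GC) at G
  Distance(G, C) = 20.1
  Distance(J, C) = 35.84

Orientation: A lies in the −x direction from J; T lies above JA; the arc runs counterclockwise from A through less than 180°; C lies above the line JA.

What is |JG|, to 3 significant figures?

27.7

J is at the origin; J and A share the same y with |JA| = 37.0 and A on the −x side, so A = (-37.0, 0.00). Tangency of A1 to JA means the radius TA is perpendicular to JA, so T = A + (0, 10.9) = (-37.0, 10.9). Since TG ⟂ GC (tangency), |TC| = √(10.9² + 20.1²) = 22.9 regardless of where G sits on A1. So C lies on both circle(J, 35.84) and circle(T, 22.9); the above-JA intersection is C = (-22.1, 28.2). G is the foot of the tangent from C: G = (-26.3, 8.59).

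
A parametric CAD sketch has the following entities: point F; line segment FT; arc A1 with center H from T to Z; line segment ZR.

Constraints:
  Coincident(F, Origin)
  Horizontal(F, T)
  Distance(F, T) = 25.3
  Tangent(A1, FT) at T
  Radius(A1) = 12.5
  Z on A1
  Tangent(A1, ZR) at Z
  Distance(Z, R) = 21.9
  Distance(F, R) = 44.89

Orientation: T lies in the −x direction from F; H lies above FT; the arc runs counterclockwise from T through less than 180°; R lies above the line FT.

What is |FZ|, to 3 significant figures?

23.2

Checks: |HT| = 12.50 ✓; |HZ| = 12.50 ✓; ∠(HZ, ZR) = 90.00° ✓; |ZR| = 21.90 ✓; |FR| = 44.89 ✓.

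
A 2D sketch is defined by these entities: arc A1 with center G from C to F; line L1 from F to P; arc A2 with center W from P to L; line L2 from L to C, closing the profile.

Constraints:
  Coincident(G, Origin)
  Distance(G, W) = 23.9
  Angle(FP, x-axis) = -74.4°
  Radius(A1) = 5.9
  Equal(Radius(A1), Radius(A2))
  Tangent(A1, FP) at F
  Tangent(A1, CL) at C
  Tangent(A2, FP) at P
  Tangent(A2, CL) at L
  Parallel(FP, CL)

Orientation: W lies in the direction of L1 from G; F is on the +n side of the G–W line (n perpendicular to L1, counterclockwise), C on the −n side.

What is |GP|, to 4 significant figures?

24.62

The slot axis is L1's direction at -74.4°, so u = (cos -74.4°, sin -74.4°) = (0.2689, -0.9632) and n = (−sin -74.4°, cos -74.4°) = (0.9632, 0.2689). G is at the origin and W lies 23.9 along u from G, so W = 23.9·u = (6.427, -23.02). Tangency of A1 to both parallel lines with radius 5.9 puts F and C at G ± 5.9·n: F = (5.683, 1.587), C = (-5.683, -1.587). Equal radii place P and L the same way about W: P = W + 5.9·n = (12.11, -21.43), L = W − 5.9·n = (0.7445, -24.61). Then |GP| = |P − G| = 24.62.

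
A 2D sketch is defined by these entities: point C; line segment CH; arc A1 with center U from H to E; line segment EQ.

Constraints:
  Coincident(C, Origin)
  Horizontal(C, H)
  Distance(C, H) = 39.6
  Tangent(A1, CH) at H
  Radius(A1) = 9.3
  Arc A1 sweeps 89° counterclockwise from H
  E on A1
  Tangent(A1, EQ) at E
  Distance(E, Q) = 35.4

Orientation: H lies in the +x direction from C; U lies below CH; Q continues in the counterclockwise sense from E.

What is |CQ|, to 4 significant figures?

53.52

On A1, H sits at bearing 90° from U; an 89° counterclockwise sweep puts E at bearing 179°, so E = U + 9.3·(cos 179°, sin 179°) = (30.30, -9.138). The tangent condition forces UE to be normal to EQ, so EQ runs along (−sin 179°, cos 179°); with |EQ| = 35.4, Q = (29.68, -44.53). Then |CQ| = |Q − C| = 53.52.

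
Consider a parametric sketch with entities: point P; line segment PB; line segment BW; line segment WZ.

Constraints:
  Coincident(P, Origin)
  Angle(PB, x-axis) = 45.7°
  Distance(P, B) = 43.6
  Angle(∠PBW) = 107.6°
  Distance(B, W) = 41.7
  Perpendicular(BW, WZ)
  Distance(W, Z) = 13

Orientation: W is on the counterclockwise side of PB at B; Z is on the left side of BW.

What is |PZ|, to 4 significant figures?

61.87

P is at the origin; PB runs at 45.7° with length 43.6, so B = 43.6·(cos 45.7°, sin 45.7°) = (30.45, 31.20). ∠PBW = 107.6°, so BW runs at 45.7° + (180° − 107.6°) = 118.1° from the x-axis; with |BW| = 41.7, W = B + 41.7·(cos 118.1°, sin 118.1°) = (10.81, 67.99). BW is perpendicular to WZ; with |WZ| = 13.0 on the left of BW, Z = W + 13.0·(-0.8821, -0.4710) = (-0.6579, 61.87). Then |PZ| = |Z − P| = 61.87.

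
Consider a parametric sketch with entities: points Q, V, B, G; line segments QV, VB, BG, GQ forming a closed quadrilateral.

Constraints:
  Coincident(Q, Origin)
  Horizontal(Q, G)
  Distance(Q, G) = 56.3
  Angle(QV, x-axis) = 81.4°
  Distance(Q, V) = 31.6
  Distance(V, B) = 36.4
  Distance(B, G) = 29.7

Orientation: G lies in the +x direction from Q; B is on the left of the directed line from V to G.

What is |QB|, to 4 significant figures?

47.82

Q is at the origin; QG is horizontal with |QG| = 56.3 and G in +x, so G = (56.3, 0). QV runs at 81.4° with |QV| = 31.6, so V = (4.725, 31.24). B is determined by |VB| = 36.4 and |BG| = 29.7 together: it lies at the intersection of circle(V, 36.4) and circle(G, 29.7). With |VG| = 60.30, the foot of the radical line on VG is 33.82 from V and the perpendicular offset is √(36.4² − 33.82²) = 13.45. Taking the left-of-VG solution: B = (40.62, 25.23).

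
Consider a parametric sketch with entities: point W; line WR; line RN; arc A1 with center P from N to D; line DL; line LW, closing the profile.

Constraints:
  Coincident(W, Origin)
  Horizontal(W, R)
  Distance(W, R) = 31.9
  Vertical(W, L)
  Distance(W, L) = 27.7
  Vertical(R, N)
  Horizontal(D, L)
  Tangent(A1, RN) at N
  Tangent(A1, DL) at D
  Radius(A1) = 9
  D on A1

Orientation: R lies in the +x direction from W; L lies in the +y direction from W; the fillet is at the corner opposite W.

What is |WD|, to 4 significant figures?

35.94

W is at the origin; W and R share the same y with |WR| = 31.9 and R on the +x side, so R = (31.90, 0.000). W and L share the same x with |WL| = 27.7 and L on the +y side, so L = (0.000, 27.70). The virtual corner opposite W is at (31.90, 27.70). Tangency of A1 to RN means the radius PN is perpendicular to RN and the tangent condition forces PD to be normal to DL, with radius 9.0, so the center P sits 9.0 in from both sides at P = (22.90, 18.70). That places the tangent points at N = (31.90, 18.70) on RN and D = (22.90, 27.70) on DL. Then |WD| = |D − W| = 35.94.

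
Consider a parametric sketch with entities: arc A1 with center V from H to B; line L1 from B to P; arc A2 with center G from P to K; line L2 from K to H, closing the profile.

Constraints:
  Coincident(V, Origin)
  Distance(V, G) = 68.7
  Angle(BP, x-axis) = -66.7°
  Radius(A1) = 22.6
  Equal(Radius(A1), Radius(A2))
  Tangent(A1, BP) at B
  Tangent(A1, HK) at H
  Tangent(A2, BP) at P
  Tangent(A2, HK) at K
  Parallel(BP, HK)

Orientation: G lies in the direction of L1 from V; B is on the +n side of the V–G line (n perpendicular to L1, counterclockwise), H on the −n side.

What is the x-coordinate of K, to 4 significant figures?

6.417

The slot axis is L1's direction at -66.7°, so u = (cos -66.7°, sin -66.7°) = (0.3955, -0.9184) and n = (−sin -66.7°, cos -66.7°) = (0.9184, 0.3955). V is at the origin and G lies 68.7 along u from V, so G = 68.7·u = (27.17, -63.10). Tangency of A1 to both parallel lines with radius 22.6 puts B and H at V ± 22.6·n: B = (20.76, 8.939), H = (-20.76, -8.939). Equal radii place P and K the same way about G: P = G + 22.6·n = (47.93, -54.16), K = G − 22.6·n = (6.417, -72.04). So K.x = 6.417.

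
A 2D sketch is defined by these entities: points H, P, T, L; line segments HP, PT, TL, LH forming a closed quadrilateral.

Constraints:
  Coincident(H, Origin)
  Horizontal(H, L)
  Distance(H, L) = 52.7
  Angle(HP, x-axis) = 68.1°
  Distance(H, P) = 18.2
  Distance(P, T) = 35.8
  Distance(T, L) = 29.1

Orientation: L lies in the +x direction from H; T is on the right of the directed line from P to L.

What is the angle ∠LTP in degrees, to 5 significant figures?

97.296°

Checks: |PT| = 35.80 ✓; |TL| = 29.10 ✓.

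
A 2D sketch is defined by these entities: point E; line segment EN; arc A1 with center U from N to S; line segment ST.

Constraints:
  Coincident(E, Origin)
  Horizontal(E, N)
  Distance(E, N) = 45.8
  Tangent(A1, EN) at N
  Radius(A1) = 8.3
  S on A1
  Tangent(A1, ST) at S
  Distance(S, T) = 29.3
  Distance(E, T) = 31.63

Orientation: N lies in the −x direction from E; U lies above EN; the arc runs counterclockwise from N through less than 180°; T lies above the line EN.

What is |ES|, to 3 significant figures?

39.7

Checks: ∠(UN, NE) = 90.00° ✓; |US| = 8.300 ✓; ∠(US, ST) = 90.00° ✓; |ST| = 29.30 ✓; |ET| = 31.63 ✓.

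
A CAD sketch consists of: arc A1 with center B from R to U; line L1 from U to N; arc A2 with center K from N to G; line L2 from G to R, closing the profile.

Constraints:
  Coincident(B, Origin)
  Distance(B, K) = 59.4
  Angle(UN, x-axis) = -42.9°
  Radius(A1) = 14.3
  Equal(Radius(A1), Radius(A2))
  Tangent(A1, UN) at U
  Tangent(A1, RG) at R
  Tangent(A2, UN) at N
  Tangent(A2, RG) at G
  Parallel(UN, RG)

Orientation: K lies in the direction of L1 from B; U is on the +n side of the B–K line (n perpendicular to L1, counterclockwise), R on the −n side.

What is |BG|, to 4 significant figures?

61.10

The slot axis is L1's direction at -42.9°, so u = (cos -42.9°, sin -42.9°) = (0.7325, -0.6807) and n = (−sin -42.9°, cos -42.9°) = (0.6807, 0.7325). B is at the origin and K lies 59.4 along u from B, so K = 59.4·u = (43.51, -40.43). Tangency of A1 to both parallel lines with radius 14.3 puts U and R at B ± 14.3·n: U = (9.734, 10.48), R = (-9.734, -10.48). Equal radii place N and G the same way about K: N = K + 14.3·n = (53.25, -29.96), G = K − 14.3·n = (33.78, -50.91). Then |BG| = |G − B| = 61.10.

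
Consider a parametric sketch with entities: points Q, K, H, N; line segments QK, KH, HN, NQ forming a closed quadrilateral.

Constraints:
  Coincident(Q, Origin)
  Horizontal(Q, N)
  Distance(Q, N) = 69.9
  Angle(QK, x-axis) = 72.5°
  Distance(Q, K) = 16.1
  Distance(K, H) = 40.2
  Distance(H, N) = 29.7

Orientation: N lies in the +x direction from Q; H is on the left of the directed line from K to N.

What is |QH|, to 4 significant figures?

47.87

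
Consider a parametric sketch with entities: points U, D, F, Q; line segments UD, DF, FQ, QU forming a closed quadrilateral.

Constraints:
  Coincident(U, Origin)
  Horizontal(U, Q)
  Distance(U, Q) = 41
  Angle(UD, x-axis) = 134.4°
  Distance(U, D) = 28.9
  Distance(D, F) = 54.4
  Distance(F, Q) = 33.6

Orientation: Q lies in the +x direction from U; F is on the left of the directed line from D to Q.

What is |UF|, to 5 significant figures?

46.279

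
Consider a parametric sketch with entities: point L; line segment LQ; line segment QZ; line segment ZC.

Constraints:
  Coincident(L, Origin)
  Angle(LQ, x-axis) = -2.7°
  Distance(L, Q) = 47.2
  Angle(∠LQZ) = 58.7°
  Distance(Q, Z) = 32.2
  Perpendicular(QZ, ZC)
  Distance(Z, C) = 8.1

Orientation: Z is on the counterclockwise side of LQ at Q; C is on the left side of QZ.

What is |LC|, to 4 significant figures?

33.13

∠LQZ = 58.7°, so QZ runs at -2.7° + (180° − 58.7°) = 118.6° from the x-axis; with |QZ| = 32.2, Z = Q + 32.2·(cos 118.6°, sin 118.6°) = (31.73, 26.05). QZ ⟂ ZC; with |ZC| = 8.1 on the left of QZ, C = Z + 8.1·(-0.8780, -0.4787) = (24.62, 22.17). Then |LC| = |C − L| = 33.13.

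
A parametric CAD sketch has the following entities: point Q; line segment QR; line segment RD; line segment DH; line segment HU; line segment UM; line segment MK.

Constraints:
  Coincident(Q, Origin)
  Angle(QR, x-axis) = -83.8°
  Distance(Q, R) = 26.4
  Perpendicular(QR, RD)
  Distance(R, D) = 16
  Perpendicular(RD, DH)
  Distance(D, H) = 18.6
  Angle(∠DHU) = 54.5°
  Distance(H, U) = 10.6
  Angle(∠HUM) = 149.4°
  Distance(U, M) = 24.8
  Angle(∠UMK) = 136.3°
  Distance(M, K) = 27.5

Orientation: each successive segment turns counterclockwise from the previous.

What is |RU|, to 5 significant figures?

14.463

RD ⟂ DH, so DH runs at 96.200°; with |DH| = 18.6, H = (16.749, -6.0264). ∠DHU = 54.5° gives HU at -138.30° from the x-axis; with |HU| = 10.6, U = (8.8344, -13.078). Then |RU| = |U − R| = 14.463.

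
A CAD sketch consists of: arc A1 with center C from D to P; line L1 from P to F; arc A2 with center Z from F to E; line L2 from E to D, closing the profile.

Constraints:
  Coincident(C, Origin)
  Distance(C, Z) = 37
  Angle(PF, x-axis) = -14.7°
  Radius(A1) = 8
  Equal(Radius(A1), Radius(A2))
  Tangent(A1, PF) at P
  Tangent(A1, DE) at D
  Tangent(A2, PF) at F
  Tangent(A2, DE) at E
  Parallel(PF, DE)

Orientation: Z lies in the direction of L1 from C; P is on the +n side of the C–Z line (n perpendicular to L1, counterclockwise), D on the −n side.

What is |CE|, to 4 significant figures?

37.85

Tangency of A1 to both parallel lines with radius 8.0 puts P and D at C ± 8.0·n: P = (2.030, 7.738), D = (-2.030, -7.738). Equal radii place F and E the same way about Z: F = Z + 8.0·n = (37.82, -1.651), E = Z − 8.0·n = (33.76, -17.13). Then |CE| = |E − C| = 37.85.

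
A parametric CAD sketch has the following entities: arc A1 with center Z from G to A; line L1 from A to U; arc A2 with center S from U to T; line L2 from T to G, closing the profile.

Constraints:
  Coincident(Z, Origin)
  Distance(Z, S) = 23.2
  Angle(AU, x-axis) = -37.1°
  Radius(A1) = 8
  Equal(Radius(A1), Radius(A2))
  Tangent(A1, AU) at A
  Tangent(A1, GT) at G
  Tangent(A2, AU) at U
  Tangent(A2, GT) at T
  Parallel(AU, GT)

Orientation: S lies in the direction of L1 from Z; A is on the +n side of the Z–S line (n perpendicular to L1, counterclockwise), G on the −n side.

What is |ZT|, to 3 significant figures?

24.5

The slot axis is L1's direction at -37.1°, so u = (cos -37.1°, sin -37.1°) = (0.798, -0.603) and n = (−sin -37.1°, cos -37.1°) = (0.603, 0.798). Z is at the origin and S lies 23.2 along u from Z, so S = 23.2·u = (18.5, -14.0). Tangency of A1 to both parallel lines with radius 8.0 puts A and G at Z ± 8.0·n: A = (4.83, 6.38), G = (-4.83, -6.38). Equal radii place U and T the same way about S: U = S + 8.0·n = (23.3, -7.61), T = S − 8.0·n = (13.7, -20.4). Then |ZT| = |T − Z| = 24.5.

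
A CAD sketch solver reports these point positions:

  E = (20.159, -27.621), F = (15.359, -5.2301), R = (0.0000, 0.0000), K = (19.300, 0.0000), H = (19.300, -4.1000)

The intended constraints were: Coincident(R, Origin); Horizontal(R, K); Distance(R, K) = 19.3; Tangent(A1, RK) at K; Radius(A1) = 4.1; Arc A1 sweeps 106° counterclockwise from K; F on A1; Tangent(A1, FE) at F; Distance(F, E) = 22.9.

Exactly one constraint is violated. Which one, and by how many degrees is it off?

Tangent(A1, FE) at F — off by 3.90°.

R = (0.00, 0.00) ✓; R.y = 0.00, K.y = 0.00 ✓; |RK| = 19.30 ✓; ∠(HK, KR) = 90.00° ✓; |HK| = 4.100 ✓; bearing(H→F) − bearing(H→K) = 106.0° ✓; |HF| = 4.100 ✓; ∠(HF, FE) = 93.90° ✗; |FE| = 22.90 ✓.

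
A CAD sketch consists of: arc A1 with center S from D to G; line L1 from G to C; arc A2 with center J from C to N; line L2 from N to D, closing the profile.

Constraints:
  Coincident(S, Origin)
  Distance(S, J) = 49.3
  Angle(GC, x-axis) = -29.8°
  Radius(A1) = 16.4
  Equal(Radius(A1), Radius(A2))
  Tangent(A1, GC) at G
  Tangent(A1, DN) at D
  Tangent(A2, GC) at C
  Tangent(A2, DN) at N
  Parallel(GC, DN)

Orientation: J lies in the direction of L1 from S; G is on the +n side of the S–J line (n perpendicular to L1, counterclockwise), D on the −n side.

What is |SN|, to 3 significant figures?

52.0

Tangency of A1 to both parallel lines with radius 16.4 puts G and D at S ± 16.4·n: G = (8.15, 14.2), D = (-8.15, -14.2). Equal radii place C and N the same way about J: C = J + 16.4·n = (50.9, -10.3), N = J − 16.4·n = (34.6, -38.7). Then |SN| = |N − S| = 52.0.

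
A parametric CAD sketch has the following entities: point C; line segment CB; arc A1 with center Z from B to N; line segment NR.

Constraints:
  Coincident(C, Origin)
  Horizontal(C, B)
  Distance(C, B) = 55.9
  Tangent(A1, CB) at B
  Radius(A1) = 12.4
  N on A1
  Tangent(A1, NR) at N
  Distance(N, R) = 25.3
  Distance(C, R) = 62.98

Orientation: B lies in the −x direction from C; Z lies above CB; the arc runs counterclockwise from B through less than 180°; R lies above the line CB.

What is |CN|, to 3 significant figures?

46.2

Checks: |ZB| = 12.40 ✓; |ZN| = 12.40 ✓; ∠(ZN, NR) = 90.00° ✓; |NR| = 25.30 ✓; |CR| = 62.98 ✓.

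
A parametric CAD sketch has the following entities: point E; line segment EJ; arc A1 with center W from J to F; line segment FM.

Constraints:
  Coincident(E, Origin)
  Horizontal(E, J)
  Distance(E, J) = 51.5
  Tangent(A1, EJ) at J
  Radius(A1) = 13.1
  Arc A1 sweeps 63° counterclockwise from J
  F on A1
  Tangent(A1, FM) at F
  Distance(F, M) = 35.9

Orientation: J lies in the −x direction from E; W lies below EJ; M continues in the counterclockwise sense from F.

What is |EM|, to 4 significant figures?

88.59

On A1, J sits at bearing 90° from W; a 63° counterclockwise sweep puts F at bearing 153°, so F = W + 13.1·(cos 153°, sin 153°) = (-63.17, -7.153). The tangent condition forces WF to be normal to FM, so FM runs along (−sin 153°, cos 153°); with |FM| = 35.9, M = (-79.47, -39.14). Then |EM| = |M − E| = 88.59.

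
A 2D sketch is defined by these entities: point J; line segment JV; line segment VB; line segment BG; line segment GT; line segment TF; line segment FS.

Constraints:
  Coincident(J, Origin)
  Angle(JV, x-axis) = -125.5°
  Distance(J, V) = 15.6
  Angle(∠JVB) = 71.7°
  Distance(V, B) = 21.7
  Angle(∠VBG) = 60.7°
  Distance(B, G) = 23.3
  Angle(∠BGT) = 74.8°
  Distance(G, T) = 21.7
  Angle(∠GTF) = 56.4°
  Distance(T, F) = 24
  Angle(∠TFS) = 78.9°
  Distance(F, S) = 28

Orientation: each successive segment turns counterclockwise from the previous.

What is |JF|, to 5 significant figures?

19.858

J is at the origin; JV runs at -125.5° with length 15.6, so V = (-9.0590, -12.700). ∠JVB = 71.7° gives VB at -17.200° from the x-axis; with |VB| = 21.7, B = (11.671, -19.117). ∠VBG = 60.7° gives BG at 102.10° from the x-axis; with |BG| = 23.3, G = (6.7865, 3.6653). ∠BGT = 74.8° gives GT at -152.70° from the x-axis; with |GT| = 21.7, T = (-12.497, -6.2874). ∠GTF = 56.4° gives TF at -29.100° from the x-axis; with |TF| = 24.0, F = (8.4740, -17.959). Then |JF| = |F − J| = 19.858.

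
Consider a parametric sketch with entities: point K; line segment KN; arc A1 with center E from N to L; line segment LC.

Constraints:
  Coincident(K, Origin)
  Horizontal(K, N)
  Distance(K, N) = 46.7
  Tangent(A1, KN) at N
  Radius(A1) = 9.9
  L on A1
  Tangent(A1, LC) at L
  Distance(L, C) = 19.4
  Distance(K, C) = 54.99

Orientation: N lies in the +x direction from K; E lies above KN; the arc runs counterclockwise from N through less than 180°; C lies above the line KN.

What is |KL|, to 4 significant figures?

57.16

K is at the origin; KN is horizontal with |KN| = 46.7 and N on the +x side, so N = (46.70, 0.000). Since A1 is tangent to KN there, EN ⟂ KN, so E = N + (0, 9.9) = (46.70, 9.900). Since EL ⟂ LC (tangency), |EC| = √(9.9² + 19.4²) = 21.78 regardless of where L sits on A1. So C lies on both circle(K, 54.99) and circle(E, 21.78); the above-KN intersection is C = (44.99, 31.61). L is the foot of the tangent from C: L = (55.14, 15.08).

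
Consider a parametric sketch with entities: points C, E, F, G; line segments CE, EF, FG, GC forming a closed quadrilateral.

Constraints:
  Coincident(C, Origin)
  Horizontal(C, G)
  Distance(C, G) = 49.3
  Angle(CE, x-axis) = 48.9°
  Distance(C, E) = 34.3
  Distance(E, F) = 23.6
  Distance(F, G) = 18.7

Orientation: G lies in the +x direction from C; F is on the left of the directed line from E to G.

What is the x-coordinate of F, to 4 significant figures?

44.86

Checks: |EF| = 23.60 ✓; |FG| = 18.70 ✓.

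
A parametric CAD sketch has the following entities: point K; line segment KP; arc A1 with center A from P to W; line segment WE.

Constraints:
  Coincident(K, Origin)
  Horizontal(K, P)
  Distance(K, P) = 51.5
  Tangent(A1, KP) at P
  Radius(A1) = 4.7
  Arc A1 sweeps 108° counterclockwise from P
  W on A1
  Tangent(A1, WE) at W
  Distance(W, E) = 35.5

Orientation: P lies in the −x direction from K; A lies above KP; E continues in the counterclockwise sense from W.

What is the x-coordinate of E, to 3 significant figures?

-58.0

K is at the origin; KP is horizontal with |KP| = 51.5 and P on the −x side, so P = (-51.5, 0.00). The tangent condition forces AP to be normal to KP, so A = P + (0, 4.7) = (-51.5, 4.70). On A1, P sits at bearing -90° from A; a 108° counterclockwise sweep puts W at bearing 18°, so W = A + 4.7·(cos 18°, sin 18°) = (-47.0, 6.15). The tangent condition forces AW to be normal to WE, so WE runs along (−sin 18°, cos 18°); with |WE| = 35.5, E = (-58.0, 39.9). So E.x = -58.0.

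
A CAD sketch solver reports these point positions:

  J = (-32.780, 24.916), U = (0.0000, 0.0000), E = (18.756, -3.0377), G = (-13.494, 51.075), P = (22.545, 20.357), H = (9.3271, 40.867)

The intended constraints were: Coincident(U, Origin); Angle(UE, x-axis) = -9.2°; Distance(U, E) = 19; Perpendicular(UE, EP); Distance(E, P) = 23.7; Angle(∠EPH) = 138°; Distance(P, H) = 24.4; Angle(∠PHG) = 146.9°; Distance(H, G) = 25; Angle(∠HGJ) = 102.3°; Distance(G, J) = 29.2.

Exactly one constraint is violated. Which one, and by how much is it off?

Distance(G, J) = 29.2 — off by 3.30.

U = (0.00, 0.00) ✓; UE at -9.200° ✓; |UE| = 19.00 ✓; ∠(UE, EP) = 90.00° ✓; |EP| = 23.70 ✓; ∠EPH = 138.0° ✓; |PH| = 24.40 ✓; ∠PHG = 146.9° ✓; |HG| = 25.00 ✓; ∠HGJ = 102.3° ✓; |GJ| = 32.50 ✗.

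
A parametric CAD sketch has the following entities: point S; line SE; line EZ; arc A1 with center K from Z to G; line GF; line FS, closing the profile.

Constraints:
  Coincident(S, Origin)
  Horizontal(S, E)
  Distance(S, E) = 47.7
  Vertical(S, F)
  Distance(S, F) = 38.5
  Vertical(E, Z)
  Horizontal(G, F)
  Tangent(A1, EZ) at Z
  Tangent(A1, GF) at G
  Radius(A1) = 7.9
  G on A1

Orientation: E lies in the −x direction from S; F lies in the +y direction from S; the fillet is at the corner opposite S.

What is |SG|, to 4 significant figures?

55.37

S is at the origin; SE is horizontal with |SE| = 47.7 and E on the −x side, so E = (-47.70, 0.000). SF is vertical with |SF| = 38.5 and F on the +y side, so F = (0.000, 38.50). The virtual corner opposite S is at (-47.70, 38.50). The tangent condition forces KZ to be normal to EZ and since A1 is tangent to GF there, KG ⟂ GF, with radius 7.9, so the center K sits 7.9 in from both sides at K = (-39.80, 30.60). That places the tangent points at Z = (-47.70, 30.60) on EZ and G = (-39.80, 38.50) on GF. Then |SG| = |G − S| = 55.37.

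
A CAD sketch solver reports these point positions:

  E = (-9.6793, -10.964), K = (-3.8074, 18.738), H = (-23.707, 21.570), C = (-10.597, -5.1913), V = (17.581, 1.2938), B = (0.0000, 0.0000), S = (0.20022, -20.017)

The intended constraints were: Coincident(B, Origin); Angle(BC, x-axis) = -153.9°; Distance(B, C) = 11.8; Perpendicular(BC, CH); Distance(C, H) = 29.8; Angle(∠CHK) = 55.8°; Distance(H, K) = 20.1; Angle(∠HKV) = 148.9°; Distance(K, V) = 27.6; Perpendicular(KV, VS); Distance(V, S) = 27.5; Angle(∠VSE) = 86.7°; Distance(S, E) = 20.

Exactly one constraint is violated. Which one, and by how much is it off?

Distance(S, E) = 20 — off by 6.60.

B = (0.00, 0.00) ✓; BC at -153.9° ✓; |BC| = 11.80 ✓; ∠(BC, CH) = 90.00° ✓; |CH| = 29.80 ✓; ∠CHK = 55.80° ✓; |HK| = 20.10 ✓; ∠HKV = 148.9° ✓; |KV| = 27.60 ✓; ∠(KV, VS) = 90.00° ✓; |VS| = 27.50 ✓; ∠VSE = 86.70° ✓; |SE| = 13.40 ✗.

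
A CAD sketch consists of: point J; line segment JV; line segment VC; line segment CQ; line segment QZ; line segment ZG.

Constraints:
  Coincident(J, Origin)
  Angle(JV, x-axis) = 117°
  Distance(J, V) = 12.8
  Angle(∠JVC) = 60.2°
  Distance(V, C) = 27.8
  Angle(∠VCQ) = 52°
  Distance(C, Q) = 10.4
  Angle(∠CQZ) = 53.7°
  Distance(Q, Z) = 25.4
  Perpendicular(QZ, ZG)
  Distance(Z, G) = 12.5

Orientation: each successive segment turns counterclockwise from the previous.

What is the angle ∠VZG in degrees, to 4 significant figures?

147.5°

∠CQZ = 53.7° gives QZ at 131.1° from the x-axis; with |QZ| = 25.4, Z = (-27.37, 8.154). The perpendicularity gives ZG at right angles to QZ, so ZG runs at -138.9°; with |ZG| = 12.5, G = (-36.79, -0.06360). Then cos ∠VZG = ZV·ZG / (|ZV||ZG|), giving 147.5°.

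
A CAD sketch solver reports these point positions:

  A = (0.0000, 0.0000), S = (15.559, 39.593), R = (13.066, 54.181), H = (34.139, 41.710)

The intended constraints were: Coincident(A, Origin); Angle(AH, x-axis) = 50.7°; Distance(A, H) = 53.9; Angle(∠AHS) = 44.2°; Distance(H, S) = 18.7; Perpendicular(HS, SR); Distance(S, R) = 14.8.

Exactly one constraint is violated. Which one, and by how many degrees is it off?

Perpendicular(HS, SR) — off by 3.20°.

A = (0.00, 0.00) ✓; AH at 50.70° ✓; |AH| = 53.90 ✓; ∠AHS = 44.20° ✓; |HS| = 18.70 ✓; ∠(HS, SR) = 86.80° ✗; |SR| = 14.80 ✓.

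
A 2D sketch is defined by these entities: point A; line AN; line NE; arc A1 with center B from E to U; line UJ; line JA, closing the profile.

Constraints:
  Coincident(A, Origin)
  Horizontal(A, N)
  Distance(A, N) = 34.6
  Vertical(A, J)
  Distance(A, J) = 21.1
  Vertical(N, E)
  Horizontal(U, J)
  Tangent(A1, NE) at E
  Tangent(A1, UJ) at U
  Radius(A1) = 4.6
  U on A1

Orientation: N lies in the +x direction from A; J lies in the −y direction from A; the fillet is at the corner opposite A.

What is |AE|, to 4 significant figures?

38.33

A is at the origin; AN is horizontal with |AN| = 34.6 and N on the +x side, so N = (34.60, 0.000). A and J share the same x with |AJ| = 21.1 and J on the −y side, so J = (0.000, -21.10). The virtual corner opposite A is at (34.60, -21.10). Since A1 is tangent to NE there, BE ⟂ NE and tangency of A1 to UJ means the radius BU is perpendicular to UJ, with radius 4.6, so the center B sits 4.6 in from both sides at B = (30.00, -16.50). That places the tangent points at E = (34.60, -16.50) on NE and U = (30.00, -21.10) on UJ. Then |AE| = |E − A| = 38.33.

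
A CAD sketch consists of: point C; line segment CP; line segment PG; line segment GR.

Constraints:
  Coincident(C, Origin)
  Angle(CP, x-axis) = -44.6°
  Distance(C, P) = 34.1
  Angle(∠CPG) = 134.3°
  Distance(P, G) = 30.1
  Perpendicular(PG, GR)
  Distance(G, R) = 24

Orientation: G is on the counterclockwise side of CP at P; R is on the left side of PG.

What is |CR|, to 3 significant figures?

53.9

C is at the origin; CP runs at -44.6° with length 34.1, so P = 34.1·(cos -44.6°, sin -44.6°) = (24.3, -23.9). ∠CPG = 134.3°, so PG runs at -44.6° + (180° − 134.3°) = 1.10° from the x-axis; with |PG| = 30.1, G = P + 30.1·(cos 1.10°, sin 1.10°) = (54.4, -23.4). PG is perpendicular to GR; with |GR| = 24.0 on the left of PG, R = G + 24.0·(-0.0192, 1.00) = (53.9, 0.630). Then |CR| = |R − C| = 53.9.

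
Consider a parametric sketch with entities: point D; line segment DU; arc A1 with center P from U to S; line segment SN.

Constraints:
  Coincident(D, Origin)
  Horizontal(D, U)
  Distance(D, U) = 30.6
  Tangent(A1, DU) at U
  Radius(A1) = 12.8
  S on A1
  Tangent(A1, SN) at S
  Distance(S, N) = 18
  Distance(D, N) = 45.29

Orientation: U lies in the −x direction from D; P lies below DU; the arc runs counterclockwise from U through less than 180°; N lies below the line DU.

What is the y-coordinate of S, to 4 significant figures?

-20.97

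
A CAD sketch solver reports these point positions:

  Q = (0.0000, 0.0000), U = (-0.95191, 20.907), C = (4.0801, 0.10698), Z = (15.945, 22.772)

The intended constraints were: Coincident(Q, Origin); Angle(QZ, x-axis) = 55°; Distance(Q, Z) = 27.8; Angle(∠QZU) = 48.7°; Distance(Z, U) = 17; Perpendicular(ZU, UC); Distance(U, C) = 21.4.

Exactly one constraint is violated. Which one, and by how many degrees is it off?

Perpendicular(ZU, UC) — off by 7.30°.

Q = (0.00, 0.00) ✓; QZ at 55.00° ✓; |QZ| = 27.80 ✓; ∠QZU = 48.70° ✓; |ZU| = 17.00 ✓; ∠(ZU, UC) = 97.30° ✗; |UC| = 21.40 ✓.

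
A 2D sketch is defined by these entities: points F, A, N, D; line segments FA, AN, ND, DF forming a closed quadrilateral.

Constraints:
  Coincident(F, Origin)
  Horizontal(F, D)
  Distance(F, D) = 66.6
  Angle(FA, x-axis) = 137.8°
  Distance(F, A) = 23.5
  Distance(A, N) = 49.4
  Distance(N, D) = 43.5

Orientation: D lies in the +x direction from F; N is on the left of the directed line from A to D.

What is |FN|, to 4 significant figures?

39.99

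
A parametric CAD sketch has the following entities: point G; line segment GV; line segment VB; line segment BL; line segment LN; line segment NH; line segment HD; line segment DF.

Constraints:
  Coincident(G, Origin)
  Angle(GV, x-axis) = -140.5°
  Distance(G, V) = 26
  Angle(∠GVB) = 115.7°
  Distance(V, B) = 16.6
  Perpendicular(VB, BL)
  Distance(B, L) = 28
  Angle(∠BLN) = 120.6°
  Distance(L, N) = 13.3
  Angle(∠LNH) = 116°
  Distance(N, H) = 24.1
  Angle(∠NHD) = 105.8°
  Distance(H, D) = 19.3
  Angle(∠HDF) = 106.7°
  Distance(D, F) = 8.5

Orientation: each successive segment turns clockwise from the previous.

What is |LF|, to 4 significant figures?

30.17

G is at the origin; GV runs at -140.5° with length 26.0, so V = (-20.06, -16.54). ∠GVB = 115.7° gives VB at 155.2° from the x-axis; with |VB| = 16.6, B = (-35.13, -9.575). VB ⟂ BL, so BL runs at 65.20°; with |BL| = 28.0, L = (-23.39, 15.84). ∠BLN = 120.6° gives LN at 5.800° from the x-axis; with |LN| = 13.3, N = (-10.15, 17.19). ∠LNH = 116.0° gives NH at -58.20° from the x-axis; with |NH| = 24.1, H = (2.545, -3.296). ∠NHD = 105.8° gives HD at -132.4° from the x-axis; with |HD| = 19.3, D = (-10.47, -17.55). ∠HDF = 106.7° gives DF at 154.3° from the x-axis; with |DF| = 8.5, F = (-18.13, -13.86). Then |LF| = |F − L| = 30.17.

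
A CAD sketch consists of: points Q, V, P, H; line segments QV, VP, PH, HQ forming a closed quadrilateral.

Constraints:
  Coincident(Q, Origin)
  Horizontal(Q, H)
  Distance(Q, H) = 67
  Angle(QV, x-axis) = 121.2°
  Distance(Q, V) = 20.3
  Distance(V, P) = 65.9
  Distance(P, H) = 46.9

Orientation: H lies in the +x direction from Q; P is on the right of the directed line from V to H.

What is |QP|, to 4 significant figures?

46.05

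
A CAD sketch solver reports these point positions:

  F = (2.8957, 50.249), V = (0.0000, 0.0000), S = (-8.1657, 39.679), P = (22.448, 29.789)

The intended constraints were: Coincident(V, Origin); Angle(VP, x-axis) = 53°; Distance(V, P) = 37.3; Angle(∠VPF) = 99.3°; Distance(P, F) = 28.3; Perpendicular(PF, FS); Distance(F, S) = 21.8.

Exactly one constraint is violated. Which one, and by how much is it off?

Distance(F, S) = 21.8 — off by 6.50.

V = (0.00, 0.00) ✓; VP at 53.00° ✓; |VP| = 37.30 ✓; ∠VPF = 99.30° ✓; |PF| = 28.30 ✓; ∠(PF, FS) = 90.00° ✓; |FS| = 15.30 ✗.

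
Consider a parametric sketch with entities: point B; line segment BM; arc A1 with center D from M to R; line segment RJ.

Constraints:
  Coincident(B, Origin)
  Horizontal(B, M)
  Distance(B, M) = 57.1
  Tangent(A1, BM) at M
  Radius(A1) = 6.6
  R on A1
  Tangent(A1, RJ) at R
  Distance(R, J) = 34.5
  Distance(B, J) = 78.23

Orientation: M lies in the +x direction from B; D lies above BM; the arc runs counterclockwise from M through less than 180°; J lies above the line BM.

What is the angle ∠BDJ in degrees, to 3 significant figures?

113°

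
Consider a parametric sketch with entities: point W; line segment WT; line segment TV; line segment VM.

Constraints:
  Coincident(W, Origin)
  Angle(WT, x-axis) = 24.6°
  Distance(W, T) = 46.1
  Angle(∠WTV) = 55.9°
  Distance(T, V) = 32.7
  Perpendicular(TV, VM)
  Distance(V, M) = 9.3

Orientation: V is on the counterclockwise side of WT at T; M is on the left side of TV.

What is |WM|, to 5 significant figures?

29.676

W is at the origin; WT runs at 24.6° with length 46.1, so T = 46.1·(cos 24.6°, sin 24.6°) = (41.916, 19.191). ∠WTV = 55.9°, so TV runs at 24.6° + (180° − 55.9°) = 148.70° from the x-axis; with |TV| = 32.7, V = T + 32.7·(cos 148.70°, sin 148.70°) = (13.975, 36.179). TV ⟂ VM; with |VM| = 9.3 on the left of TV, M = V + 9.3·(-0.51952, -0.85446) = (9.1435, 28.232). Then |WM| = |M − W| = 29.676.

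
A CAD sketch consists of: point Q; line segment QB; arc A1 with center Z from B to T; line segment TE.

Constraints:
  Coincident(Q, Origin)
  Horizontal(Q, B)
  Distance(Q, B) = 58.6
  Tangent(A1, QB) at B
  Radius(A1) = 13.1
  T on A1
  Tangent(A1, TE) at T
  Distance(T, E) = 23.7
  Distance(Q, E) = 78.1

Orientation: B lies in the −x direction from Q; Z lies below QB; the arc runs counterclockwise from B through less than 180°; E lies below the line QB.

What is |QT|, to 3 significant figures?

73.1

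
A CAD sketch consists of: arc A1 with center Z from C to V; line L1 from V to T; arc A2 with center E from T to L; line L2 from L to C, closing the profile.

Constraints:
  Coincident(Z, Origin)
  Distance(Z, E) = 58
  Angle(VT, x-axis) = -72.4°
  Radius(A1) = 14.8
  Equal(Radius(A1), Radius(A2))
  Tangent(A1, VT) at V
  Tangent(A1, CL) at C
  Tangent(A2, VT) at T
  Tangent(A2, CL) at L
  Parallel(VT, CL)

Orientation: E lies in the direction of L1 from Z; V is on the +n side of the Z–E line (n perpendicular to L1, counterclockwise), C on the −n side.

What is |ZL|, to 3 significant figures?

59.9

The slot axis is L1's direction at -72.4°, so u = (cos -72.4°, sin -72.4°) = (0.302, -0.953) and n = (−sin -72.4°, cos -72.4°) = (0.953, 0.302). Z is at the origin and E lies 58.0 along u from Z, so E = 58.0·u = (17.5, -55.3). Tangency of A1 to both parallel lines with radius 14.8 puts V and C at Z ± 14.8·n: V = (14.1, 4.48), C = (-14.1, -4.48). Equal radii place T and L the same way about E: T = E + 14.8·n = (31.6, -50.8), L = E − 14.8·n = (3.43, -59.8). Then |ZL| = |L − Z| = 59.9.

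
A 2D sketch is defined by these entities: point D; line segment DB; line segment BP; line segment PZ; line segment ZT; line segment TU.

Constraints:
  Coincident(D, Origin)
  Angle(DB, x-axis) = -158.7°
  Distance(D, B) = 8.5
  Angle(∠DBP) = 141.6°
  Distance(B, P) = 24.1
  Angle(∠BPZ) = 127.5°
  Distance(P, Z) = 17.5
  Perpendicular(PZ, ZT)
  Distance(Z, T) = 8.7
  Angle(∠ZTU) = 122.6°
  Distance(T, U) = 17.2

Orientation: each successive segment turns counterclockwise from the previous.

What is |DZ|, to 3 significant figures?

42.3

D is at the origin; DB runs at -158.7° with length 8.5, so B = (-7.92, -3.09). ∠DBP = 141.6° gives BP at -120° from the x-axis; with |BP| = 24.1, P = (-20.1, -23.9). ∠BPZ = 127.5° gives PZ at -67.8° from the x-axis; with |PZ| = 17.5, Z = (-13.5, -40.1). Then |DZ| = |Z − D| = 42.3.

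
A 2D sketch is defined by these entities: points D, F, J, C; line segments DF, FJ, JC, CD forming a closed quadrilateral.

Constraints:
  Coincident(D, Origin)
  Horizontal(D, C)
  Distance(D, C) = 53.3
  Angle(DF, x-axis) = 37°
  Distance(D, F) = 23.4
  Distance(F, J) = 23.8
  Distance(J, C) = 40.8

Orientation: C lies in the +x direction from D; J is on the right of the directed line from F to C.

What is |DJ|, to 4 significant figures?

16.34

Checks: |FJ| = 23.80 ✓; |JC| = 40.80 ✓.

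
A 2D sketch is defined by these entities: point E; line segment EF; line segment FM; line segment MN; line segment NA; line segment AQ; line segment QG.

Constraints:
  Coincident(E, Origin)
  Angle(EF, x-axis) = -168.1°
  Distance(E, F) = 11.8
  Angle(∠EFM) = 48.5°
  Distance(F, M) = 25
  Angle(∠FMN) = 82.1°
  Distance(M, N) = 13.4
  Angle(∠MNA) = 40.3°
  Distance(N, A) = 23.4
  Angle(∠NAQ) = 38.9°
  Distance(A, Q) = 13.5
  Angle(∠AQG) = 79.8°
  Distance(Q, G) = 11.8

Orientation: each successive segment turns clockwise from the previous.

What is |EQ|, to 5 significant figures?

19.075

E is at the origin; EF runs at -168.1° with length 11.8, so F = (-11.546, -2.4332). ∠EFM = 48.5° gives FM at 60.400° from the x-axis; with |FM| = 25.0, M = (0.80214, 19.304). ∠FMN = 82.1° gives MN at -37.500° from the x-axis; with |MN| = 13.4, N = (11.433, 11.147). ∠MNA = 40.3° gives NA at -177.20° from the x-axis; with |NA| = 23.4, A = (-11.939, 10.004). ∠NAQ = 38.9° gives AQ at 41.700° from the x-axis; with |AQ| = 13.5, Q = (-1.8594, 18.984). Then |EQ| = |Q − E| = 19.075.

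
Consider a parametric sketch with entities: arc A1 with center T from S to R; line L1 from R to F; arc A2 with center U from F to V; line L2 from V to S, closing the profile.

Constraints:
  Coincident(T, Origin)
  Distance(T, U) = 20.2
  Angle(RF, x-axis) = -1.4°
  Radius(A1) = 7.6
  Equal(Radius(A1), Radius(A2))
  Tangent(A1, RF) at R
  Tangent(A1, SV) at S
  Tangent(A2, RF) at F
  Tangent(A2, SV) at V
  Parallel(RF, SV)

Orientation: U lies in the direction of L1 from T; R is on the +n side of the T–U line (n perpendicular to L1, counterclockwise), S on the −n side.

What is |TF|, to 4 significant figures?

21.58

The slot axis is L1's direction at -1.4°, so u = (cos -1.4°, sin -1.4°) = (0.9997, -0.02443) and n = (−sin -1.4°, cos -1.4°) = (0.02443, 0.9997). T is at the origin and U lies 20.2 along u from T, so U = 20.2·u = (20.19, -0.4935). Tangency of A1 to both parallel lines with radius 7.6 puts R and S at T ± 7.6·n: R = (0.1857, 7.598), S = (-0.1857, -7.598). Equal radii place F and V the same way about U: F = U + 7.6·n = (20.38, 7.104), V = U − 7.6·n = (20.01, -8.091). Then |TF| = |F − T| = 21.58.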